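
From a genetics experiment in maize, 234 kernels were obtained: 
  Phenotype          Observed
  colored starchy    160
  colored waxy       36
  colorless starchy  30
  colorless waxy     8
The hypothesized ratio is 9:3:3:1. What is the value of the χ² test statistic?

14.919

Under the 9:3:3:1 hypothesis (Σ ratio = 16, N = 234):
  colored starchy: 234 × 9/16 = 131.625
  colored waxy: 234 × 3/16 = 43.875
  colorless starchy: 234 × 3/16 = 43.875
  colorless waxy: 234 × 1/16 = 14.625
χ² = Σ (O − E)² / E
  colored starchy: (160 − 131.625)² / 131.625 = 6.1169
  colored waxy: (36 − 43.875)² / 43.875 = 1.4135
  colorless starchy: (30 − 43.875)² / 43.875 = 4.3878
  colorless waxy: (8 − 14.625)² / 14.625 = 3.0011
χ² = 6.1169 + 1.4135 + 4.3878 + 3.0011 = 14.9193 ≈ 14.919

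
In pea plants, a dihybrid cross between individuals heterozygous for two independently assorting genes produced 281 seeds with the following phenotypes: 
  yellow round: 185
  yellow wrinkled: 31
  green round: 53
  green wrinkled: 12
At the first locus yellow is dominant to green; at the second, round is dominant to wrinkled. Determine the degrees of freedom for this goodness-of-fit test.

3

A dihybrid F₂ with independent assortment and complete dominance at both loci gives a 9:3:3:1 phenotypic ratio.
A goodness-of-fit test with 4 phenotype classes has df = 4 − 1 = 3.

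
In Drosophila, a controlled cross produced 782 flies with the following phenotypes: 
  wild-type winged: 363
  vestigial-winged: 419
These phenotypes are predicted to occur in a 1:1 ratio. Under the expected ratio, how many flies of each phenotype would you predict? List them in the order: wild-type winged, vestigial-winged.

391, 391

The 1:1 ratio has 2 parts, so with N = 782 the expected counts are:
  wild-type winged: 782 × 1/2 = 391
  vestigial-winged: 782 × 1/2 = 391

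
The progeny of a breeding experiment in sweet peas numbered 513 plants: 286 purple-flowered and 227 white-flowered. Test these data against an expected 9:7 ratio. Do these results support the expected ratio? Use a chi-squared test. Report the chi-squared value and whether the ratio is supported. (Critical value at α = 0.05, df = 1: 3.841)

0.052; consistent

Total ratio parts = 16. Expected numbers out of 513:
  purple-flowered: 513 × 9/16 = 288.5625
  white-flowered: 513 × 7/16 = 224.4375
χ² = Σ (O − E)² / E
  purple-flowered: (286 − 288.5625)² / 288.5625 = 0.0228
  white-flowered: (227 − 224.4375)² / 224.4375 = 0.0293
χ² = 0.0228 + 0.0293 = 0.0521 ≈ 0.052
Degrees of freedom = 2 − 1 = 1; critical value at α = 0.05 is 3.841.
Since 0.052 < 3.841, we fail to reject the null hypothesis — the data are consistent with the 9:7 ratio.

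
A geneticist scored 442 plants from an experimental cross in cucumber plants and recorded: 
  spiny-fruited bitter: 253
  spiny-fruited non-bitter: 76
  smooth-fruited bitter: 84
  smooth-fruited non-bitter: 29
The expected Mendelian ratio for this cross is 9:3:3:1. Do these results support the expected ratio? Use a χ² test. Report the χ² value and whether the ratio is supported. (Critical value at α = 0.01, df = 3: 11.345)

0.731; consistent

Total ratio parts = 16. Expected numbers out of 442:
  spiny-fruited bitter: 442 × 9/16 = 248.625
  spiny-fruited non-bitter: 442 × 3/16 = 82.875
  smooth-fruited bitter: 442 × 3/16 = 82.875
  smooth-fruited non-bitter: 442 × 1/16 = 27.625
χ² = Σ (O − E)² / E
  spiny-fruited bitter: (253 − 248.625)² / 248.625 = 0.0770
  spiny-fruited non-bitter: (76 − 82.875)² / 82.875 = 0.5703
  smooth-fruited bitter: (84 − 82.875)² / 82.875 = 0.0153
  smooth-fruited non-bitter: (29 − 27.625)² / 27.625 = 0.0684
χ² = 0.0770 + 0.5703 + 0.0153 + 0.0684 = 0.731
Degrees of freedom = 4 − 1 = 3; critical value at α = 0.01 is 11.345.
Since 0.731 < 11.345, we fail to reject the null hypothesis — the data are consistent with the 9:3:3:1 ratio.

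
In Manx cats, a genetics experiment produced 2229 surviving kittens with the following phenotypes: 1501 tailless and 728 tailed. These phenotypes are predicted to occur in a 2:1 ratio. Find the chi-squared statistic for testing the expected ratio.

0.454

Expected counts for N = 2229 under a 2:1 ratio (total parts = 3):
  tailless: 2229 × 2/3 = 1486
  tailed: 2229 × 1/3 = 743
χ² = Σ (O − E)² / E
  tailless: (1501 − 1486)² / 1486 = 0.1514
  tailed: (728 − 743)² / 743 = 0.3028
χ² = 0.1514 + 0.3028 = 0.4542 ≈ 0.454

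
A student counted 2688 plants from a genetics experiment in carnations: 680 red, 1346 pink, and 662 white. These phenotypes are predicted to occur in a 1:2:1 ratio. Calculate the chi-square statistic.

Total ratio parts = 4. Expected numbers out of 2688:
  red: 2688 × 1/4 = 672
  pink: 2688 × 2/4 = 1344
  white: 2688 × 1/4 = 672
χ² = Σ (O − E)² / E
  red: (680 − 672)² / 672 = 0.0952
  pink: (1346 − 1344)² / 1344 = 0.0030
  white: (662 − 672)² / 672 = 0.1488
χ² = 0.0952 + 0.0030 + 0.1488 = 0.247

0.247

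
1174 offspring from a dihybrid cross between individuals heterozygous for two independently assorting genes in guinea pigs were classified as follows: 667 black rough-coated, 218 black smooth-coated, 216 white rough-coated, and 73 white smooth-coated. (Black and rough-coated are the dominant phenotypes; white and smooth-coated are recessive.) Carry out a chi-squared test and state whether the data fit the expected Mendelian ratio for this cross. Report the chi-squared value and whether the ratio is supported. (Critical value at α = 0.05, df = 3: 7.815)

0.166; consistent

A dihybrid F₂ with independent assortment and complete dominance at both loci gives a 9:3:3:1 phenotypic ratio.
Expected counts for N = 1174 under a 9:3:3:1 ratio (total parts = 16):
  black rough-coated: 1174 × 9/16 = 660.375
  black smooth-coated: 1174 × 3/16 = 220.125
  white rough-coated: 1174 × 3/16 = 220.125
  white smooth-coated: 1174 × 1/16 = 73.375
χ² = Σ (O − E)² / E
  black rough-coated: (667 − 660.375)² / 660.375 = 0.0665
  black smooth-coated: (218 − 220.125)² / 220.125 = 0.0205
  white rough-coated: (216 − 220.125)² / 220.125 = 0.0773
  white smooth-coated: (73 − 73.375)² / 73.375 = 0.0019
χ² = 0.0665 + 0.0205 + 0.0773 + 0.0019 = 0.1662 ≈ 0.166
Degrees of freedom = 4 − 1 = 3; critical value at α = 0.05 is 7.815.
Since 0.166 < 7.815, we fail to reject the null hypothesis — the data are consistent with the 9:3:3:1 ratio.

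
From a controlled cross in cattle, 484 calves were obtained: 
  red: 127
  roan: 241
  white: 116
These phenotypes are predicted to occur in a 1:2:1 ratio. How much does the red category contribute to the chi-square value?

0.298

Expected counts for N = 484 under a 1:2:1 ratio (total parts = 4):
  red: 484 × 1/4 = 121
  roan: 484 × 2/4 = 242
  white: 484 × 1/4 = 121
Contribution of red: (127 − 121)² / 121 = 0.2975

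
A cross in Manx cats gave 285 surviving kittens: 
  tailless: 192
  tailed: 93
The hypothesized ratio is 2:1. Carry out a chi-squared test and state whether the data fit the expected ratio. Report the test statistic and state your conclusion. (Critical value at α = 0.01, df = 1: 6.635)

Expected counts for N = 285 under a 2:1 ratio (total parts = 3):
  tailless: 285 × 2/3 = 190
  tailed: 285 × 1/3 = 95
χ² = Σ (O − E)² / E
  tailless: (192 − 190)² / 190 = 0.0211
  tailed: (93 − 95)² / 95 = 0.0421
χ² = 0.0211 + 0.0421 = 0.0632 ≈ 0.063
Degrees of freedom = 2 − 1 = 1; critical value at α = 0.01 is 6.635.
Since 0.063 < 6.635, we fail to reject the null hypothesis — the data are consistent with the 2:1 ratio.

0.063; consistent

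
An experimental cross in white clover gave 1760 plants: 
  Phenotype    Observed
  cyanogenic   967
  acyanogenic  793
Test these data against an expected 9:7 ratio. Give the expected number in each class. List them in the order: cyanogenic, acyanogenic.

990, 770

Under the 9:7 hypothesis (Σ ratio = 16, N = 1760):
  cyanogenic: 1760 × 9/16 = 990
  acyanogenic: 1760 × 7/16 = 770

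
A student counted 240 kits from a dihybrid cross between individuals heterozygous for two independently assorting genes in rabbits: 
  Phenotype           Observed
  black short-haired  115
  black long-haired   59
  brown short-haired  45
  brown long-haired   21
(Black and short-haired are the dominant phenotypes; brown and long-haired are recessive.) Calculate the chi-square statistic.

9.719

A dihybrid F₂ with independent assortment and complete dominance at both loci gives a 9:3:3:1 phenotypic ratio.
The 9:3:3:1 ratio has 16 parts, so with N = 240 the expected counts are:
  black short-haired: 240 × 9/16 = 135
  black long-haired: 240 × 3/16 = 45
  brown short-haired: 240 × 3/16 = 45
  brown long-haired: 240 × 1/16 = 15
χ² = Σ (O − E)² / E
  black short-haired: (115 − 135)² / 135 = 2.9630
  black long-haired: (59 − 45)² / 45 = 4.3556
  brown short-haired: (45 − 45)² / 45 = 0.0000
  brown long-haired: (21 − 15)² / 15 = 2.4000
χ² = 2.9630 + 4.3556 + 0.0000 + 2.4000 = 9.7186 ≈ 9.719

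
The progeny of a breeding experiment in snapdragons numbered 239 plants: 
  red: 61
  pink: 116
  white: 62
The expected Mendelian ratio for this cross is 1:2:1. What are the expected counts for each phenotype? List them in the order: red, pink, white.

59.75, 119.5, 59.75

Expected counts for N = 239 under a 1:2:1 ratio (total parts = 4):
  red: 239 × 1/4 = 59.75
  pink: 239 × 2/4 = 119.5
  white: 239 × 1/4 = 59.75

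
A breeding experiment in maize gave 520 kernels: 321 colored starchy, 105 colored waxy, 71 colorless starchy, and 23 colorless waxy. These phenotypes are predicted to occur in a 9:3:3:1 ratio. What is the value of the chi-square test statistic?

Expected counts for N = 520 under a 9:3:3:1 ratio (total parts = 16):
  colored starchy: 520 × 9/16 = 292.5
  colored waxy: 520 × 3/16 = 97.5
  colorless starchy: 520 × 3/16 = 97.5
  colorless waxy: 520 × 1/16 = 32.5
χ² = Σ (O − E)² / E
  colored starchy: (321 − 292.5)² / 292.5 = 2.7769
  colored waxy: (105 − 97.5)² / 97.5 = 0.5769
  colorless starchy: (71 − 97.5)² / 97.5 = 7.2026
  colorless waxy: (23 − 32.5)² / 32.5 = 2.7769
χ² = 2.7769 + 0.5769 + 7.2026 + 2.7769 = 13.3333 ≈ 13.333

13.333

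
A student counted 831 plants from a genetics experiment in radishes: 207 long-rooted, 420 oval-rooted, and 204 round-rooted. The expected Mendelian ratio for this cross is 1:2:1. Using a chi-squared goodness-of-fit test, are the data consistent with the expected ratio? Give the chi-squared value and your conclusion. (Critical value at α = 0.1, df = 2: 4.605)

Expected counts for N = 831 under a 1:2:1 ratio (total parts = 4):
  long-rooted: 831 × 1/4 = 207.75
  oval-rooted: 831 × 2/4 = 415.5
  round-rooted: 831 × 1/4 = 207.75
χ² = Σ (O − E)² / E
  long-rooted: (207 − 207.75)² / 207.75 = 0.0027
  oval-rooted: (420 − 415.5)² / 415.5 = 0.0487
  round-rooted: (204 − 207.75)² / 207.75 = 0.0677
χ² = 0.0027 + 0.0487 + 0.0677 = 0.1191 ≈ 0.119
Degrees of freedom = 3 − 1 = 2; critical value at α = 0.1 is 4.605.
Since 0.119 < 4.605, we fail to reject the null hypothesis — the data are consistent with the 1:2:1 ratio.

0.119; consistent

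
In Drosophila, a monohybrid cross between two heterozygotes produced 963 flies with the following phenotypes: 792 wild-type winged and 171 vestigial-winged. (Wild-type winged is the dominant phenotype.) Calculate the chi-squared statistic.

26.944

For a monohybrid cross between heterozygotes with complete dominance, the expected phenotypic ratio is 3:1.
Expected counts for N = 963 under a 3:1 ratio (total parts = 4):
  wild-type winged: 963 × 3/4 = 722.25
  vestigial-winged: 963 × 1/4 = 240.75
χ² = Σ (O − E)² / E
  wild-type winged: (792 − 722.25)² / 722.25 = 6.7360
  vestigial-winged: (171 − 240.75)² / 240.75 = 20.2079
χ² = 6.7360 + 20.2079 = 26.9439 ≈ 26.944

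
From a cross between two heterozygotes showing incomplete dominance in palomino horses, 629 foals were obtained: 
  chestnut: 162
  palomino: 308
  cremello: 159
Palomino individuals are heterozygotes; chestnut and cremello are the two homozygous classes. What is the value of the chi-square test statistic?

With incomplete dominance, a heterozygote × heterozygote cross gives a 1:2:1 phenotypic ratio.
Expected counts for N = 629 under a 1:2:1 ratio (total parts = 4):
  chestnut: 629 × 1/4 = 157.25
  palomino: 629 × 2/4 = 314.5
  cremello: 629 × 1/4 = 157.25
χ² = Σ (O − E)² / E
  chestnut: (162 − 157.25)² / 157.25 = 0.1435
  palomino: (308 − 314.5)² / 314.5 = 0.1343
  cremello: (159 − 157.25)² / 157.25 = 0.0195
χ² = 0.1435 + 0.1343 + 0.0195 = 0.2973 ≈ 0.297

0.297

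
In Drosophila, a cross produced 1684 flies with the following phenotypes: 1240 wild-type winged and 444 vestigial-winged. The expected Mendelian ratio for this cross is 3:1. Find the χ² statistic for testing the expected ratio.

1.675

The 3:1 ratio has 4 parts, so with N = 1684 the expected counts are:
  wild-type winged: 1684 × 3/4 = 1263
  vestigial-winged: 1684 × 1/4 = 421
χ² = Σ (O − E)² / E
  wild-type winged: (1240 − 1263)² / 1263 = 0.4188
  vestigial-winged: (444 − 421)² / 421 = 1.2565
χ² = 0.4188 + 1.2565 = 1.6753 ≈ 1.675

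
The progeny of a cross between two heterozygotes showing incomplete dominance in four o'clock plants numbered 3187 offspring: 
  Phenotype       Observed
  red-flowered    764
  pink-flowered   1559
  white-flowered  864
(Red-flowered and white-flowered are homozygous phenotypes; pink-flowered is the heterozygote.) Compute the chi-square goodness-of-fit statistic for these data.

7.769

With incomplete dominance, a heterozygote × heterozygote cross gives a 1:2:1 phenotypic ratio.
Under the 1:2:1 hypothesis (Σ ratio = 4, N = 3187):
  red-flowered: 3187 × 1/4 = 796.75
  pink-flowered: 3187 × 2/4 = 1593.5
  white-flowered: 3187 × 1/4 = 796.75
χ² = Σ (O − E)² / E
  red-flowered: (764 − 796.75)² / 796.75 = 1.3462
  pink-flowered: (1559 − 1593.5)² / 1593.5 = 0.7469
  white-flowered: (864 − 796.75)² / 796.75 = 5.6763
χ² = 1.3462 + 0.7469 + 5.6763 = 7.7694 ≈ 7.769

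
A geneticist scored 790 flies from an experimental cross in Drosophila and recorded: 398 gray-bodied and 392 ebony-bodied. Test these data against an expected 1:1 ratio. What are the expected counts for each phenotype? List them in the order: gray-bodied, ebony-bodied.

Under the 1:1 hypothesis (Σ ratio = 2, N = 790):
  gray-bodied: 790 × 1/2 = 395
  ebony-bodied: 790 × 1/2 = 395

395, 395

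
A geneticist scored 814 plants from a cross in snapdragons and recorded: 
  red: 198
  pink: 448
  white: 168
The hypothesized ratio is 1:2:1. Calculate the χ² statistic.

10.472

Expected counts for N = 814 under a 1:2:1 ratio (total parts = 4):
  red: 814 × 1/4 = 203.5
  pink: 814 × 2/4 = 407
  white: 814 × 1/4 = 203.5
χ² = Σ (O − E)² / E
  red: (198 − 203.5)² / 203.5 = 0.1486
  pink: (448 − 407)² / 407 = 4.1302
  white: (168 − 203.5)² / 203.5 = 6.1929
χ² = 0.1486 + 4.1302 + 6.1929 = 10.4717 ≈ 10.472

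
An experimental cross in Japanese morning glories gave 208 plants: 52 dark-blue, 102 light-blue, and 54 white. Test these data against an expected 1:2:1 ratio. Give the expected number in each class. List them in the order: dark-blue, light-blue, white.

52, 104, 52

Total ratio parts = 4. Expected numbers out of 208:
  dark-blue: 208 × 1/4 = 52
  light-blue: 208 × 2/4 = 104
  white: 208 × 1/4 = 52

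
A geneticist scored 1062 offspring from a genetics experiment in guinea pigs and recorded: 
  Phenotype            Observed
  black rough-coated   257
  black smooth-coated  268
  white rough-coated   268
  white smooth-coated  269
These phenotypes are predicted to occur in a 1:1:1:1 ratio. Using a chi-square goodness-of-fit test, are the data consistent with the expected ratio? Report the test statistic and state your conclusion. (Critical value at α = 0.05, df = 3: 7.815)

The 1:1:1:1 ratio has 4 parts, so with N = 1062 the expected counts are:
  black rough-coated: 1062 × 1/4 = 265.5
  black smooth-coated: 1062 × 1/4 = 265.5
  white rough-coated: 1062 × 1/4 = 265.5
  white smooth-coated: 1062 × 1/4 = 265.5
χ² = Σ (O − E)² / E
  black rough-coated: (257 − 265.5)² / 265.5 = 0.2721
  black smooth-coated: (268 − 265.5)² / 265.5 = 0.0235
  white rough-coated: (268 − 265.5)² / 265.5 = 0.0235
  white smooth-coated: (269 − 265.5)² / 265.5 = 0.0461
χ² = 0.2721 + 0.0235 + 0.0235 + 0.0461 = 0.3652 ≈ 0.365
Degrees of freedom = 4 − 1 = 3; critical value at α = 0.05 is 7.815.
Since 0.365 < 7.815, we fail to reject the null hypothesis — the data are consistent with the 1:1:1:1 ratio.

0.365; consistent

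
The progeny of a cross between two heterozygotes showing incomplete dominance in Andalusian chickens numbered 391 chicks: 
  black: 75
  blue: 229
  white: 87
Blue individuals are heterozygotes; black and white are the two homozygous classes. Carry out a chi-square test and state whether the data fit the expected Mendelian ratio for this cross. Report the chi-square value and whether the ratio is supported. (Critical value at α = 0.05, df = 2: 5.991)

12.217; not consistent

With incomplete dominance, a heterozygote × heterozygote cross gives a 1:2:1 phenotypic ratio.
Under the 1:2:1 hypothesis (Σ ratio = 4, N = 391):
  black: 391 × 1/4 = 97.75
  blue: 391 × 2/4 = 195.5
  white: 391 × 1/4 = 97.75
χ² = Σ (O − E)² / E
  black: (75 − 97.75)² / 97.75 = 5.2948
  blue: (229 − 195.5)² / 195.5 = 5.7404
  white: (87 − 97.75)² / 97.75 = 1.1822
χ² = 5.2948 + 5.7404 + 1.1822 = 12.2174 ≈ 12.217
Degrees of freedom = 3 − 1 = 2; critical value at α = 0.05 is 5.991.
Since 12.217 > 5.991, we reject the null hypothesis — the data do not fit the 1:2:1 ratio.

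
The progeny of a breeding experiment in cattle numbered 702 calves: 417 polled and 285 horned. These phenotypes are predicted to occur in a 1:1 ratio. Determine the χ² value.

24.821

Total ratio parts = 2. Expected numbers out of 702:
  polled: 702 × 1/2 = 351
  horned: 702 × 1/2 = 351
χ² = Σ (O − E)² / E
  polled: (417 − 351)² / 351 = 12.4103
  horned: (285 − 351)² / 351 = 12.4103
χ² = 12.4103 + 12.4103 = 24.8206 ≈ 24.821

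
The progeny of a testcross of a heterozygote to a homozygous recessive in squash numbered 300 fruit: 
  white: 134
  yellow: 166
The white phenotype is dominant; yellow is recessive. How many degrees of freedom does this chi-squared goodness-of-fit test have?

A testcross of a heterozygote (Aa × aa) gives a 1:1 phenotypic ratio.
A goodness-of-fit test with 2 phenotype classes has df = 2 − 1 = 1.

1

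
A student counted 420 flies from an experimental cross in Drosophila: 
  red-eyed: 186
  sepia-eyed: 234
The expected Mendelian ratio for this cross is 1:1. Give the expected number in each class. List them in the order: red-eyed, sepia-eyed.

210, 210

Expected counts for N = 420 under a 1:1 ratio (total parts = 2):
  red-eyed: 420 × 1/2 = 210
  sepia-eyed: 420 × 1/2 = 210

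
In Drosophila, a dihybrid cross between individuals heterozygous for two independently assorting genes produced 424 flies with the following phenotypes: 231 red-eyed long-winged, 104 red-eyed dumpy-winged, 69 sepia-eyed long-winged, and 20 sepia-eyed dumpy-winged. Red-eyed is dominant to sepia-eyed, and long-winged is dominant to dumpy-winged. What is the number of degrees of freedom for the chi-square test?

3

A dihybrid F₂ with independent assortment and complete dominance at both loci gives a 9:3:3:1 phenotypic ratio.
A goodness-of-fit test with 4 phenotype classes has df = 4 − 1 = 3.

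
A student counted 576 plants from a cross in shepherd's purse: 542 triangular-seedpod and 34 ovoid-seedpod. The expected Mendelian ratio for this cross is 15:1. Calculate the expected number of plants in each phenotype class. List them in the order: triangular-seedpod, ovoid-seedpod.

Expected counts for N = 576 under a 15:1 ratio (total parts = 16):
  triangular-seedpod: 576 × 15/16 = 540
  ovoid-seedpod: 576 × 1/16 = 36

540, 36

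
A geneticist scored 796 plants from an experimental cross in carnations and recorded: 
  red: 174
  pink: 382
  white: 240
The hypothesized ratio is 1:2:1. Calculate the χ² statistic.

Under the 1:2:1 hypothesis (Σ ratio = 4, N = 796):
  red: 796 × 1/4 = 199
  pink: 796 × 2/4 = 398
  white: 796 × 1/4 = 199
χ² = Σ (O − E)² / E
  red: (174 − 199)² / 199 = 3.1407
  pink: (382 − 398)² / 398 = 0.6432
  white: (240 − 199)² / 199 = 8.4472
χ² = 3.1407 + 0.6432 + 8.4472 = 12.2311 ≈ 12.231

12.231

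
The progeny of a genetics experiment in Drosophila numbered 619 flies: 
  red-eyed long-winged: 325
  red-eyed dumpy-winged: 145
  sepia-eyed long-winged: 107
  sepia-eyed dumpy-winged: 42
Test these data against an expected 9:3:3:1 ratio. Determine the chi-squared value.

9.750

Total ratio parts = 16. Expected numbers out of 619:
  red-eyed long-winged: 619 × 9/16 = 348.1875
  red-eyed dumpy-winged: 619 × 3/16 = 116.0625
  sepia-eyed long-winged: 619 × 3/16 = 116.0625
  sepia-eyed dumpy-winged: 619 × 1/16 = 38.6875
χ² = Σ (O − E)² / E
  red-eyed long-winged: (325 − 348.1875)² / 348.1875 = 1.5442
  red-eyed dumpy-winged: (145 − 116.0625)² / 116.0625 = 7.2149
  sepia-eyed long-winged: (107 − 116.0625)² / 116.0625 = 0.7076
  sepia-eyed dumpy-winged: (42 − 38.6875)² / 38.6875 = 0.2836
χ² = 1.5442 + 7.2149 + 0.7076 + 0.2836 = 9.7503 ≈ 9.750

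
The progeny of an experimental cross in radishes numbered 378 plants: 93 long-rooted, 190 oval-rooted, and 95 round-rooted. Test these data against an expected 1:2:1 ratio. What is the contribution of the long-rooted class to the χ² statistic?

0.024

Under the 1:2:1 hypothesis (Σ ratio = 4, N = 378):
  long-rooted: 378 × 1/4 = 94.5
  oval-rooted: 378 × 2/4 = 189
  round-rooted: 378 × 1/4 = 94.5
Contribution of long-rooted: (93 − 94.5)² / 94.5 = 0.0238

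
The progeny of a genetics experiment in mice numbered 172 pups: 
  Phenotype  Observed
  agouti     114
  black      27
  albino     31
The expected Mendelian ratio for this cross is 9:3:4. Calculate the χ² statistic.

Total ratio parts = 16. Expected numbers out of 172:
  agouti: 172 × 9/16 = 96.75
  black: 172 × 3/16 = 32.25
  albino: 172 × 4/16 = 43
χ² = Σ (O − E)² / E
  agouti: (114 − 96.75)² / 96.75 = 3.0756
  black: (27 − 32.25)² / 32.25 = 0.8547
  albino: (31 − 43)² / 43 = 3.3488
χ² = 3.0756 + 0.8547 + 3.3488 = 7.2791 ≈ 7.279

7.279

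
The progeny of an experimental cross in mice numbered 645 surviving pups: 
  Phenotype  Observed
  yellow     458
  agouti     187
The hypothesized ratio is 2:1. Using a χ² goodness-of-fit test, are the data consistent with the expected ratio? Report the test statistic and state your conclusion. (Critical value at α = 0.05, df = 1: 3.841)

5.470; not consistent

Expected counts for N = 645 under a 2:1 ratio (total parts = 3):
  yellow: 645 × 2/3 = 430
  agouti: 645 × 1/3 = 215
χ² = Σ (O − E)² / E
  yellow: (458 − 430)² / 430 = 1.8233
  agouti: (187 − 215)² / 215 = 3.6465
χ² = 1.8233 + 3.6465 = 5.4698 ≈ 5.470
Degrees of freedom = 2 − 1 = 1; critical value at α = 0.05 is 3.841.
Since 5.470 > 3.841, we reject the null hypothesis — the data do not fit the 2:1 ratio.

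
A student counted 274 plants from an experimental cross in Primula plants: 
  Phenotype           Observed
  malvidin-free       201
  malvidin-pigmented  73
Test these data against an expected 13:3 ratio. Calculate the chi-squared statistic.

11.203

Under the 13:3 hypothesis (Σ ratio = 16, N = 274):
  malvidin-free: 274 × 13/16 = 222.625
  malvidin-pigmented: 274 × 3/16 = 51.375
χ² = Σ (O − E)² / E
  malvidin-free: (201 − 222.625)² / 222.625 = 2.1006
  malvidin-pigmented: (73 − 51.375)² / 51.375 = 9.1025
χ² = 2.1006 + 9.1025 = 11.2031 ≈ 11.203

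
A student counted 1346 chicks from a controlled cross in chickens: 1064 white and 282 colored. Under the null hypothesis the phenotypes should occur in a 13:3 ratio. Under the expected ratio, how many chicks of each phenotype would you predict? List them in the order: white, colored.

Expected counts for N = 1346 under a 13:3 ratio (total parts = 16):
  white: 1346 × 13/16 = 1093.625
  colored: 1346 × 3/16 = 252.375

1093.625, 252.375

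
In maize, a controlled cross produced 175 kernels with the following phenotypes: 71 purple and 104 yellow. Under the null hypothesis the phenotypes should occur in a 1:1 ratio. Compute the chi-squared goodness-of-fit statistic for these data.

6.223

The 1:1 ratio has 2 parts, so with N = 175 the expected counts are:
  purple: 175 × 1/2 = 87.5
  yellow: 175 × 1/2 = 87.5
χ² = Σ (O − E)² / E
  purple: (71 − 87.5)² / 87.5 = 3.1114
  yellow: (104 − 87.5)² / 87.5 = 3.1114
χ² = 3.1114 + 3.1114 = 6.2228 ≈ 6.223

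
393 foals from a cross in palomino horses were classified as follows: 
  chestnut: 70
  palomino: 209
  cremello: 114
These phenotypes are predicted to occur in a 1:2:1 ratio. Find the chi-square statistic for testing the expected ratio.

Total ratio parts = 4. Expected numbers out of 393:
  chestnut: 393 × 1/4 = 98.25
  palomino: 393 × 2/4 = 196.5
  cremello: 393 × 1/4 = 98.25
χ² = Σ (O − E)² / E
  chestnut: (70 − 98.25)² / 98.25 = 8.1228
  palomino: (209 − 196.5)² / 196.5 = 0.7952
  cremello: (114 − 98.25)² / 98.25 = 2.5248
χ² = 8.1228 + 0.7952 + 2.5248 = 11.4428 ≈ 11.443

11.443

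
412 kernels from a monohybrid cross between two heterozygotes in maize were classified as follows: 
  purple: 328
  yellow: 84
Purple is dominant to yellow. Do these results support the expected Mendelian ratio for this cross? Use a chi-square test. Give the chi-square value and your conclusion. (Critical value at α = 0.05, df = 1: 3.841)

4.673; not consistent

For a monohybrid cross between heterozygotes with complete dominance, the expected phenotypic ratio is 3:1.
The 3:1 ratio has 4 parts, so with N = 412 the expected counts are:
  purple: 412 × 3/4 = 309
  yellow: 412 × 1/4 = 103
χ² = Σ (O − E)² / E
  purple: (328 − 309)² / 309 = 1.1683
  yellow: (84 − 103)² / 103 = 3.5049
χ² = 1.1683 + 3.5049 = 4.6732 ≈ 4.673
Degrees of freedom = 2 − 1 = 1; critical value at α = 0.05 is 3.841.
Since 4.673 > 3.841, we reject the null hypothesis — the data do not fit the 3:1 ratio.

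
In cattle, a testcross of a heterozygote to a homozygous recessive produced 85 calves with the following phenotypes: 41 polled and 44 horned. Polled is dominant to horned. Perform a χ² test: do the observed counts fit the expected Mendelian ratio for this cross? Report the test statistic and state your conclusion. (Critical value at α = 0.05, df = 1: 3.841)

A testcross of a heterozygote (Aa × aa) gives a 1:1 phenotypic ratio.
Expected counts for N = 85 under a 1:1 ratio (total parts = 2):
  polled: 85 × 1/2 = 42.5
  horned: 85 × 1/2 = 42.5
χ² = Σ (O − E)² / E
  polled: (41 − 42.5)² / 42.5 = 0.0529
  horned: (44 − 42.5)² / 42.5 = 0.0529
χ² = 0.0529 + 0.0529 = 0.1058 ≈ 0.106
Degrees of freedom = 2 − 1 = 1; critical value at α = 0.05 is 3.841.
Since 0.106 < 3.841, we fail to reject the null hypothesis — the data are consistent with the 1:1 ratio.

0.106; consistent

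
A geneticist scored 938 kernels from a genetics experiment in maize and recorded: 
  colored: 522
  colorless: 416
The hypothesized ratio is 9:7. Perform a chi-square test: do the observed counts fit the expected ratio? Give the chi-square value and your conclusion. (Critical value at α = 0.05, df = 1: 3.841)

The 9:7 ratio has 16 parts, so with N = 938 the expected counts are:
  colored: 938 × 9/16 = 527.625
  colorless: 938 × 7/16 = 410.375
χ² = Σ (O − E)² / E
  colored: (522 − 527.625)² / 527.625 = 0.0600
  colorless: (416 − 410.375)² / 410.375 = 0.0771
χ² = 0.0600 + 0.0771 = 0.1371 ≈ 0.137
Degrees of freedom = 2 − 1 = 1; critical value at α = 0.05 is 3.841.
Since 0.137 < 3.841, we fail to reject the null hypothesis — the data are consistent with the 9:7 ratio.

0.137; consistent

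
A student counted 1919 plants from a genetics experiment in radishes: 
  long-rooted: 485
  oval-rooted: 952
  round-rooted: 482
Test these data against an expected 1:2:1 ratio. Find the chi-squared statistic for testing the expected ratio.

Under the 1:2:1 hypothesis (Σ ratio = 4, N = 1919):
  long-rooted: 1919 × 1/4 = 479.75
  oval-rooted: 1919 × 2/4 = 959.5
  round-rooted: 1919 × 1/4 = 479.75
χ² = Σ (O − E)² / E
  long-rooted: (485 − 479.75)² / 479.75 = 0.0575
  oval-rooted: (952 − 959.5)² / 959.5 = 0.0586
  round-rooted: (482 − 479.75)² / 479.75 = 0.0106
χ² = 0.0575 + 0.0586 + 0.0106 = 0.1267 ≈ 0.127

0.127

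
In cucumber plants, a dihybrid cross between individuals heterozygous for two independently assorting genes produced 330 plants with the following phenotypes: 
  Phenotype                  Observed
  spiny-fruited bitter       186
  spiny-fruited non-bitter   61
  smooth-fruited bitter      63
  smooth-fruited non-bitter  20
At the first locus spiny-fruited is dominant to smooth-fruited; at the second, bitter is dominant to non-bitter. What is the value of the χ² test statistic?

A dihybrid F₂ with independent assortment and complete dominance at both loci gives a 9:3:3:1 phenotypic ratio.
Total ratio parts = 16. Expected numbers out of 330:
  spiny-fruited bitter: 330 × 9/16 = 185.625
  spiny-fruited non-bitter: 330 × 3/16 = 61.875
  smooth-fruited bitter: 330 × 3/16 = 61.875
  smooth-fruited non-bitter: 330 × 1/16 = 20.625
χ² = Σ (O − E)² / E
  spiny-fruited bitter: (186 − 185.625)² / 185.625 = 0.0008
  spiny-fruited non-bitter: (61 − 61.875)² / 61.875 = 0.0124
  smooth-fruited bitter: (63 − 61.875)² / 61.875 = 0.0205
  smooth-fruited non-bitter: (20 − 20.625)² / 20.625 = 0.0189
χ² = 0.0008 + 0.0124 + 0.0205 + 0.0189 = 0.0526 ≈ 0.053

0.053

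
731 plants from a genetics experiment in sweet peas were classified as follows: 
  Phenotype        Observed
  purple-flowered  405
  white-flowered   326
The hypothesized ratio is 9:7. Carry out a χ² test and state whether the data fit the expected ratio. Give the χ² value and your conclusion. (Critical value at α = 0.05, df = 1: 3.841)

0.213; consistent

Under the 9:7 hypothesis (Σ ratio = 16, N = 731):
  purple-flowered: 731 × 9/16 = 411.1875
  white-flowered: 731 × 7/16 = 319.8125
χ² = Σ (O − E)² / E
  purple-flowered: (405 − 411.1875)² / 411.1875 = 0.0931
  white-flowered: (326 − 319.8125)² / 319.8125 = 0.1197
χ² = 0.0931 + 0.1197 = 0.2128 ≈ 0.213
Degrees of freedom = 2 − 1 = 1; critical value at α = 0.05 is 3.841.
Since 0.213 < 3.841, we fail to reject the null hypothesis — the data are consistent with the 9:7 ratio.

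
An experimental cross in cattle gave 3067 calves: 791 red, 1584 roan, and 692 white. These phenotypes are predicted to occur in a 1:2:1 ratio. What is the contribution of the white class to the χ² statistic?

7.287

Total ratio parts = 4. Expected numbers out of 3067:
  red: 3067 × 1/4 = 766.75
  roan: 3067 × 2/4 = 1533.5
  white: 3067 × 1/4 = 766.75
Contribution of white: (692 − 766.75)² / 766.75 = 7.2873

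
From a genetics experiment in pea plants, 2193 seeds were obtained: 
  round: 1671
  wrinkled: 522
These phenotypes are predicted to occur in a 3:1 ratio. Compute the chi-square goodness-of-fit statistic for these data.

Total ratio parts = 4. Expected numbers out of 2193:
  round: 2193 × 3/4 = 1644.75
  wrinkled: 2193 × 1/4 = 548.25
χ² = Σ (O − E)² / E
  round: (1671 − 1644.75)² / 1644.75 = 0.4189
  wrinkled: (522 − 548.25)² / 548.25 = 1.2568
χ² = 0.4189 + 1.2568 = 1.6757 ≈ 1.676

1.676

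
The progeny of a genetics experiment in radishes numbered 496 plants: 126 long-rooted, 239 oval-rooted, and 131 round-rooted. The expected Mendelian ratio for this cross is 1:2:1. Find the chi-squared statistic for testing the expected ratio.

Expected counts for N = 496 under a 1:2:1 ratio (total parts = 4):
  long-rooted: 496 × 1/4 = 124
  oval-rooted: 496 × 2/4 = 248
  round-rooted: 496 × 1/4 = 124
χ² = Σ (O − E)² / E
  long-rooted: (126 − 124)² / 124 = 0.0323
  oval-rooted: (239 − 248)² / 248 = 0.3266
  round-rooted: (131 − 124)² / 124 = 0.3952
χ² = 0.0323 + 0.3266 + 0.3952 = 0.7541 ≈ 0.754

0.754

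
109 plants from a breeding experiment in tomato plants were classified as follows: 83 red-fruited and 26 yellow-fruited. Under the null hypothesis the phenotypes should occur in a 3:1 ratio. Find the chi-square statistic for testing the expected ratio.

0.076

The 3:1 ratio has 4 parts, so with N = 109 the expected counts are:
  red-fruited: 109 × 3/4 = 81.75
  yellow-fruited: 109 × 1/4 = 27.25
χ² = Σ (O − E)² / E
  red-fruited: (83 − 81.75)² / 81.75 = 0.0191
  yellow-fruited: (26 − 27.25)² / 27.25 = 0.0573
χ² = 0.0191 + 0.0573 = 0.0764 ≈ 0.076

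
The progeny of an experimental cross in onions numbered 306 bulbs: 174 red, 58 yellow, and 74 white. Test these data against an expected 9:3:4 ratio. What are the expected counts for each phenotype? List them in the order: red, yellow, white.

172.125, 57.375, 76.5

The 9:3:4 ratio has 16 parts, so with N = 306 the expected counts are:
  red: 306 × 9/16 = 172.125
  yellow: 306 × 3/16 = 57.375
  white: 306 × 4/16 = 76.5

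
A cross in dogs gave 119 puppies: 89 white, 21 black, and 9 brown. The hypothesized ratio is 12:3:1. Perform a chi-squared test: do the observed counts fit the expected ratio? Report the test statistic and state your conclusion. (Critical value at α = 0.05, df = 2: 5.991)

The 12:3:1 ratio has 16 parts, so with N = 119 the expected counts are:
  white: 119 × 12/16 = 89.25
  black: 119 × 3/16 = 22.3125
  brown: 119 × 1/16 = 7.4375
χ² = Σ (O − E)² / E
  white: (89 − 89.25)² / 89.25 = 0.0007
  black: (21 − 22.3125)² / 22.3125 = 0.0772
  brown: (9 − 7.4375)² / 7.4375 = 0.3283
χ² = 0.0007 + 0.0772 + 0.3283 = 0.4062 ≈ 0.406
Degrees of freedom = 3 − 1 = 2; critical value at α = 0.05 is 5.991.
Since 0.406 < 5.991, we fail to reject the null hypothesis — the data are consistent with the 12:3:1 ratio.

0.406; consistent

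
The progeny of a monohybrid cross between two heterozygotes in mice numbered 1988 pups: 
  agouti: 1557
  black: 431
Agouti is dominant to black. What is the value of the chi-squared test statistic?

For a monohybrid cross between heterozygotes with complete dominance, the expected phenotypic ratio is 3:1.
Expected counts for N = 1988 under a 3:1 ratio (total parts = 4):
  agouti: 1988 × 3/4 = 1491
  black: 1988 × 1/4 = 497
χ² = Σ (O − E)² / E
  agouti: (1557 − 1491)² / 1491 = 2.9215
  black: (431 − 497)² / 497 = 8.7646
χ² = 2.9215 + 8.7646 = 11.6861 ≈ 11.686

11.686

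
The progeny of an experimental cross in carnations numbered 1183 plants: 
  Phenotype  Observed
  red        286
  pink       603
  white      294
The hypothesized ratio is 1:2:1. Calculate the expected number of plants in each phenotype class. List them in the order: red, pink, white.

295.75, 591.5, 295.75

Expected counts for N = 1183 under a 1:2:1 ratio (total parts = 4):
  red: 1183 × 1/4 = 295.75
  pink: 1183 × 2/4 = 591.5
  white: 1183 × 1/4 = 295.75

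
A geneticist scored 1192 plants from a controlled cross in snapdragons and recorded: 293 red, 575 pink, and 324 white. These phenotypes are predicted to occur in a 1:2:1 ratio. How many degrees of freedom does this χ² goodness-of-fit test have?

2

A goodness-of-fit test with 3 phenotype classes has df = 3 − 1 = 2.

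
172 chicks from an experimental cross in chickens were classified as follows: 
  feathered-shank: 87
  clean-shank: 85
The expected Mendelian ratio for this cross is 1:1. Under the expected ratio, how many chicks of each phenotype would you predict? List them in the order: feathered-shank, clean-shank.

The 1:1 ratio has 2 parts, so with N = 172 the expected counts are:
  feathered-shank: 172 × 1/2 = 86
  clean-shank: 172 × 1/2 = 86

86, 86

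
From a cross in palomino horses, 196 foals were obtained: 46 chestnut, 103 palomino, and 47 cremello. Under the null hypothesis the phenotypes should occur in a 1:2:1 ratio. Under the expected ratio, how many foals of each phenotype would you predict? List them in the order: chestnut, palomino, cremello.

49, 98, 49

The 1:2:1 ratio has 4 parts, so with N = 196 the expected counts are:
  chestnut: 196 × 1/4 = 49
  palomino: 196 × 2/4 = 98
  cremello: 196 × 1/4 = 49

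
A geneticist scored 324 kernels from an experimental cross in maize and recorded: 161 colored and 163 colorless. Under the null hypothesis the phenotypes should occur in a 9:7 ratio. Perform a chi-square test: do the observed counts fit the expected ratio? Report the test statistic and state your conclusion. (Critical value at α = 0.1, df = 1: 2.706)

5.663; not consistent

The 9:7 ratio has 16 parts, so with N = 324 the expected counts are:
  colored: 324 × 9/16 = 182.25
  colorless: 324 × 7/16 = 141.75
χ² = Σ (O − E)² / E
  colored: (161 − 182.25)² / 182.25 = 2.4777
  colorless: (163 − 141.75)² / 141.75 = 3.1856
χ² = 2.4777 + 3.1856 = 5.6633 ≈ 5.663
Degrees of freedom = 2 − 1 = 1; critical value at α = 0.1 is 2.706.
Since 5.663 > 2.706, we reject the null hypothesis — the data do not fit the 9:7 ratio.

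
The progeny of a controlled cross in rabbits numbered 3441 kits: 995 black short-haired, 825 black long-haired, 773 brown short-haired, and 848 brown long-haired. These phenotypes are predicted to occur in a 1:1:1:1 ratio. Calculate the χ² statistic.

31.575

Under the 1:1:1:1 hypothesis (Σ ratio = 4, N = 3441):
  black short-haired: 3441 × 1/4 = 860.25
  black long-haired: 3441 × 1/4 = 860.25
  brown short-haired: 3441 × 1/4 = 860.25
  brown long-haired: 3441 × 1/4 = 860.25
χ² = Σ (O − E)² / E
  black short-haired: (995 − 860.25)² / 860.25 = 21.1073
  black long-haired: (825 − 860.25)² / 860.25 = 1.4444
  brown short-haired: (773 − 860.25)² / 860.25 = 8.8492
  brown long-haired: (848 − 860.25)² / 860.25 = 0.1744
χ² = 21.1073 + 1.4444 + 8.8492 + 0.1744 = 31.5753 ≈ 31.575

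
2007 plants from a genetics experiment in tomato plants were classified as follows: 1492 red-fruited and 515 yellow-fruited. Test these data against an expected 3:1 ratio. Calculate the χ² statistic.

0.467

Total ratio parts = 4. Expected numbers out of 2007:
  red-fruited: 2007 × 3/4 = 1505.25
  yellow-fruited: 2007 × 1/4 = 501.75
χ² = Σ (O − E)² / E
  red-fruited: (1492 − 1505.25)² / 1505.25 = 0.1166
  yellow-fruited: (515 − 501.75)² / 501.75 = 0.3499
χ² = 0.1166 + 0.3499 = 0.4665 ≈ 0.467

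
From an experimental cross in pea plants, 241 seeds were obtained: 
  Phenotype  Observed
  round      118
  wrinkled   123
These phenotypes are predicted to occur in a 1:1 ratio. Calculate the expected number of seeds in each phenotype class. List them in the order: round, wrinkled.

120.5, 120.5

Under the 1:1 hypothesis (Σ ratio = 2, N = 241):
  round: 241 × 1/2 = 120.5
  wrinkled: 241 × 1/2 = 120.5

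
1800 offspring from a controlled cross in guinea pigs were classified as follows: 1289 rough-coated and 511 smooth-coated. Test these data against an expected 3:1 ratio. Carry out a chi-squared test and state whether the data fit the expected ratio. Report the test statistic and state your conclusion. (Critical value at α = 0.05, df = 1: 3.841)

The 3:1 ratio has 4 parts, so with N = 1800 the expected counts are:
  rough-coated: 1800 × 3/4 = 1350
  smooth-coated: 1800 × 1/4 = 450
χ² = Σ (O − E)² / E
  rough-coated: (1289 − 1350)² / 1350 = 2.7563
  smooth-coated: (511 − 450)² / 450 = 8.2689
χ² = 2.7563 + 8.2689 = 11.0252 ≈ 11.025
Degrees of freedom = 2 − 1 = 1; critical value at α = 0.05 is 3.841.
Since 11.025 > 3.841, we reject the null hypothesis — the data do not fit the 3:1 ratio.

11.025; not consistent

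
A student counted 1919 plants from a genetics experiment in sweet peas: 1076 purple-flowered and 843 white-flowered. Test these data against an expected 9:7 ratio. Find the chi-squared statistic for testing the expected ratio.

Total ratio parts = 16. Expected numbers out of 1919:
  purple-flowered: 1919 × 9/16 = 1079.4375
  white-flowered: 1919 × 7/16 = 839.5625
χ² = Σ (O − E)² / E
  purple-flowered: (1076 − 1079.4375)² / 1079.4375 = 0.0109
  white-flowered: (843 − 839.5625)² / 839.5625 = 0.0141
χ² = 0.0109 + 0.0141 = 0.025

0.025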